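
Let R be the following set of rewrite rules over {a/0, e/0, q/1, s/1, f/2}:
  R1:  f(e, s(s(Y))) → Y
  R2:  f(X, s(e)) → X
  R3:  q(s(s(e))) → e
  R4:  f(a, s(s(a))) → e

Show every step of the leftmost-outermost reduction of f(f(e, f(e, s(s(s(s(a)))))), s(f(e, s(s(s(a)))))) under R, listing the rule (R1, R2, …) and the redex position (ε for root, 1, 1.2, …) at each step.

1. f(f(e, f(e, s(s(s(s(a)))))), s(f(e, s(s(s(a))))))  →  f(f(e, s(s(a))), s(f(e, s(s(s(a))))))   [R1 at 1.2]
2. f(f(e, s(s(a))), s(f(e, s(s(s(a))))))  →  f(a, s(f(e, s(s(s(a))))))   [R1 at 1]
3. f(a, s(f(e, s(s(s(a))))))  →  f(a, s(s(a)))   [R1 at 2.1]
4. f(a, s(s(a)))  →  e   [R4 at ε]

e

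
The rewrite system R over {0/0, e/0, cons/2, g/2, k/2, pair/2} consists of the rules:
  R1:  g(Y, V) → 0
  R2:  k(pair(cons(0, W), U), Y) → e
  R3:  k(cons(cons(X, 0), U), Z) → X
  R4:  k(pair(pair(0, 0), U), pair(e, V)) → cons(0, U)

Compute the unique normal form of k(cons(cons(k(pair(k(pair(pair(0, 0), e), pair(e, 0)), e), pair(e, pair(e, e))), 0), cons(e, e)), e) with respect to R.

e

1. k(cons(cons(k(pair(k(pair(pair(0, 0), e), pair(e, 0)), e), pair(e, pair(e, e))), 0), cons(e, e)), e)  →  k(pair(k(pair(pair(0, 0), e), pair(e, 0)), e), pair(e, pair(e, e)))   [R3 at ε]
2. k(pair(k(pair(pair(0, 0), e), pair(e, 0)), e), pair(e, pair(e, e)))  →  k(pair(cons(0, e), e), pair(e, pair(e, e)))   [R4 at 1.1]
3. k(pair(cons(0, e), e), pair(e, pair(e, e)))  →  e   [R2 at ε]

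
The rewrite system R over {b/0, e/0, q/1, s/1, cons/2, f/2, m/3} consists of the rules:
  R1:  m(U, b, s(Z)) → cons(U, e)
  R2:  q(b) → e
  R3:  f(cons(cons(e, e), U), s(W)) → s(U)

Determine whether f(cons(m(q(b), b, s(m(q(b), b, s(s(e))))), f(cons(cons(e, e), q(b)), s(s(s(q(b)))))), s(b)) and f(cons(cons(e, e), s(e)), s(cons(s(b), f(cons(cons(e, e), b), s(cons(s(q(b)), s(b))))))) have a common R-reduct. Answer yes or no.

yes — NF(t₁) = s(s(e)), NF(t₂) = s(s(e))

Reduce t₁ = f(cons(m(q(b), b, s(m(q(b), b, s(s(e))))), f(cons(cons(e, e), q(b)), s(s(s(q(b)))))), s(b)):
1. f(cons(m(q(b), b, s(m(q(b), b, s(s(e))))), f(cons(cons(e, e), q(b)), s(s(s(q(b)))))), s(b))  →  f(cons(cons(q(b), e), f(cons(cons(e, e), q(b)), s(s(s(q(b)))))), s(b))   [R1 at 1.1]
2. f(cons(cons(q(b), e), f(cons(cons(e, e), q(b)), s(s(s(q(b)))))), s(b))  →  f(cons(cons(e, e), f(cons(cons(e, e), q(b)), s(s(s(q(b)))))), s(b))   [R2 at 1.1.1]
3. f(cons(cons(e, e), f(cons(cons(e, e), q(b)), s(s(s(q(b)))))), s(b))  →  s(f(cons(cons(e, e), q(b)), s(s(s(q(b))))))   [R3 at ε]
4. s(f(cons(cons(e, e), q(b)), s(s(s(q(b))))))  →  s(s(q(b)))   [R3 at 1]
5. s(s(q(b)))  →  s(s(e))   [R2 at 1.1]

Reduce t₂ = f(cons(cons(e, e), s(e)), s(cons(s(b), f(cons(cons(e, e), b), s(cons(s(q(b)), s(b))))))):
1. f(cons(cons(e, e), s(e)), s(cons(s(b), f(cons(cons(e, e), b), s(cons(s(q(b)), s(b)))))))  →  s(s(e))   [R3 at ε]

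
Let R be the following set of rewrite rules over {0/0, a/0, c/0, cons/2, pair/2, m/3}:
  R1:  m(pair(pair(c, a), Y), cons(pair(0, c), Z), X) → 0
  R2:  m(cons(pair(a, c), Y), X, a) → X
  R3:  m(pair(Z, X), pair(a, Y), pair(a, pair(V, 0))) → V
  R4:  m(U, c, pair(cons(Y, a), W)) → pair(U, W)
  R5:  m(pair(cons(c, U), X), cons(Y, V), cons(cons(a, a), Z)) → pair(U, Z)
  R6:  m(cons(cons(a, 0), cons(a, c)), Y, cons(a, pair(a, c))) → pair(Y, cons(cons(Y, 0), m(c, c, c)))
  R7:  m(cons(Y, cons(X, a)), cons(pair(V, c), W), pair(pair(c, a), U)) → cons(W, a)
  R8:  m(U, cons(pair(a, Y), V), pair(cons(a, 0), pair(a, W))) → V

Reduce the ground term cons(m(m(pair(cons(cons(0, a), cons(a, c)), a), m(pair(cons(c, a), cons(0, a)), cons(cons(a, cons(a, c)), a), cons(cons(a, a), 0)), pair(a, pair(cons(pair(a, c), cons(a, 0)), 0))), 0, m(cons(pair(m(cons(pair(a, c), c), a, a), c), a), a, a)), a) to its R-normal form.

cons(0, a)

1. cons(m(m(pair(cons(cons(0, a), cons(a, c)), a), m(pair(cons(c, a), cons(0, a)), cons(cons(a, cons(a, c)), a), cons(cons(a, a), 0)), pair(a, pair(cons(pair(a, c), cons(a, 0)), 0))), 0, m(cons(pair(m(cons(pair(a, c), c), a, a), c), a), a, a)), a)  →  cons(m(m(pair(cons(cons(0, a), cons(a, c)), a), pair(a, 0), pair(a, pair(cons(pair(a, c), cons(a, 0)), 0))), 0, m(cons(pair(m(cons(pair(a, c), c), a, a), c), a), a, a)), a)   [R5 at 1.1.2]
2. cons(m(m(pair(cons(cons(0, a), cons(a, c)), a), pair(a, 0), pair(a, pair(cons(pair(a, c), cons(a, 0)), 0))), 0, m(cons(pair(m(cons(pair(a, c), c), a, a), c), a), a, a)), a)  →  cons(m(cons(pair(a, c), cons(a, 0)), 0, m(cons(pair(m(cons(pair(a, c), c), a, a), c), a), a, a)), a)   [R3 at 1.1]
3. cons(m(cons(pair(a, c), cons(a, 0)), 0, m(cons(pair(m(cons(pair(a, c), c), a, a), c), a), a, a)), a)  →  cons(m(cons(pair(a, c), cons(a, 0)), 0, m(cons(pair(a, c), a), a, a)), a)   [R2 at 1.3.1.1.1]
4. cons(m(cons(pair(a, c), cons(a, 0)), 0, m(cons(pair(a, c), a), a, a)), a)  →  cons(m(cons(pair(a, c), cons(a, 0)), 0, a), a)   [R2 at 1.3]
5. cons(m(cons(pair(a, c), cons(a, 0)), 0, a), a)  →  cons(0, a)   [R2 at 1]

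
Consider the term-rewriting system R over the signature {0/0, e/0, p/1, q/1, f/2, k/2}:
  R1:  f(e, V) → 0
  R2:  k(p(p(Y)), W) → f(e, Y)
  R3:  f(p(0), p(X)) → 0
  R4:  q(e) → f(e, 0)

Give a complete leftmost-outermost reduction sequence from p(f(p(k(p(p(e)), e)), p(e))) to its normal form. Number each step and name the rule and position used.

1. p(f(p(k(p(p(e)), e)), p(e)))  →  p(f(p(f(e, e)), p(e)))   [R2 at 1.1.1]
2. p(f(p(f(e, e)), p(e)))  →  p(f(p(0), p(e)))   [R1 at 1.1.1]
3. p(f(p(0), p(e)))  →  p(0)   [R3 at 1]

p(0)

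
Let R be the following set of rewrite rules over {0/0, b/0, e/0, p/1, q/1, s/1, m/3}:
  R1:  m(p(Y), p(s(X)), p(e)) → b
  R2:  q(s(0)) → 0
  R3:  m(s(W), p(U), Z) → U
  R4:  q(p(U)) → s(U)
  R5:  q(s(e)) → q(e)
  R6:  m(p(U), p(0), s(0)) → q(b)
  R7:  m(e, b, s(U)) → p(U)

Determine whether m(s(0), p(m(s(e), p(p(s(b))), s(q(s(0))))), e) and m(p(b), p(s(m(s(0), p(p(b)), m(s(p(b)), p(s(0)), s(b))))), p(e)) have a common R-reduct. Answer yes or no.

Reduce t₁ = m(s(0), p(m(s(e), p(p(s(b))), s(q(s(0))))), e):
1. m(s(0), p(m(s(e), p(p(s(b))), s(q(s(0))))), e)  →  m(s(e), p(p(s(b))), s(q(s(0))))   [R3 at ε]
2. m(s(e), p(p(s(b))), s(q(s(0))))  →  p(s(b))   [R3 at ε]

Reduce t₂ = m(p(b), p(s(m(s(0), p(p(b)), m(s(p(b)), p(s(0)), s(b))))), p(e)):
1. m(p(b), p(s(m(s(0), p(p(b)), m(s(p(b)), p(s(0)), s(b))))), p(e))  →  b   [R1 at ε]

no — NF(t₁) = p(s(b)), NF(t₂) = b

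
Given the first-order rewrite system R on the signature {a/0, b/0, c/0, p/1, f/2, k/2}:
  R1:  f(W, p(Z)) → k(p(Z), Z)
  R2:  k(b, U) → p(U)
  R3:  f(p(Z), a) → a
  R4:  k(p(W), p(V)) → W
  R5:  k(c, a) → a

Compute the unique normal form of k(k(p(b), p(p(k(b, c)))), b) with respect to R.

1. k(k(p(b), p(p(k(b, c)))), b)  →  k(b, b)   [R4 at 1]
2. k(b, b)  →  p(b)   [R2 at ε]

p(b)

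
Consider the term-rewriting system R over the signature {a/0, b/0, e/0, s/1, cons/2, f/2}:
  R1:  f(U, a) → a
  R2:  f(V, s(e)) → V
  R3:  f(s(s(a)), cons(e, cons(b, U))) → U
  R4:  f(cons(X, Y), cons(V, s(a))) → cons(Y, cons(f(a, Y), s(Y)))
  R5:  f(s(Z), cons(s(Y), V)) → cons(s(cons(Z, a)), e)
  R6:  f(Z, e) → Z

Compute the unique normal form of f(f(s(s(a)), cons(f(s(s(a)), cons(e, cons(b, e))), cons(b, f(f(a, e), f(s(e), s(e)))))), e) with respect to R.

1. f(f(s(s(a)), cons(f(s(s(a)), cons(e, cons(b, e))), cons(b, f(f(a, e), f(s(e), s(e)))))), e)  →  f(s(s(a)), cons(f(s(s(a)), cons(e, cons(b, e))), cons(b, f(f(a, e), f(s(e), s(e))))))   [R6 at ε]
2. f(s(s(a)), cons(f(s(s(a)), cons(e, cons(b, e))), cons(b, f(f(a, e), f(s(e), s(e))))))  →  f(s(s(a)), cons(e, cons(b, f(f(a, e), f(s(e), s(e))))))   [R3 at 2.1]
3. f(s(s(a)), cons(e, cons(b, f(f(a, e), f(s(e), s(e))))))  →  f(f(a, e), f(s(e), s(e)))   [R3 at ε]
4. f(f(a, e), f(s(e), s(e)))  →  f(a, f(s(e), s(e)))   [R6 at 1]
5. f(a, f(s(e), s(e)))  →  f(a, s(e))   [R2 at 2]
6. f(a, s(e))  →  a   [R2 at ε]

a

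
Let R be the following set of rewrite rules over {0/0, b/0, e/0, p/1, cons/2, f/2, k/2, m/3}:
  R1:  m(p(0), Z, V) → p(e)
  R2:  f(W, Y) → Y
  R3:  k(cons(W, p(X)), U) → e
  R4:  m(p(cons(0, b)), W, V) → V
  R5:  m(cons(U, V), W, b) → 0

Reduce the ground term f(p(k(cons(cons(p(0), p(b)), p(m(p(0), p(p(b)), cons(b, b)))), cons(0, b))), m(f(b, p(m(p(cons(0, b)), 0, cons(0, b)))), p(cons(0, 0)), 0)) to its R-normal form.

0

1. f(p(k(cons(cons(p(0), p(b)), p(m(p(0), p(p(b)), cons(b, b)))), cons(0, b))), m(f(b, p(m(p(cons(0, b)), 0, cons(0, b)))), p(cons(0, 0)), 0))  →  m(f(b, p(m(p(cons(0, b)), 0, cons(0, b)))), p(cons(0, 0)), 0)   [R2 at ε]
2. m(f(b, p(m(p(cons(0, b)), 0, cons(0, b)))), p(cons(0, 0)), 0)  →  m(p(m(p(cons(0, b)), 0, cons(0, b))), p(cons(0, 0)), 0)   [R2 at 1]
3. m(p(m(p(cons(0, b)), 0, cons(0, b))), p(cons(0, 0)), 0)  →  m(p(cons(0, b)), p(cons(0, 0)), 0)   [R4 at 1.1]
4. m(p(cons(0, b)), p(cons(0, 0)), 0)  →  0   [R4 at ε]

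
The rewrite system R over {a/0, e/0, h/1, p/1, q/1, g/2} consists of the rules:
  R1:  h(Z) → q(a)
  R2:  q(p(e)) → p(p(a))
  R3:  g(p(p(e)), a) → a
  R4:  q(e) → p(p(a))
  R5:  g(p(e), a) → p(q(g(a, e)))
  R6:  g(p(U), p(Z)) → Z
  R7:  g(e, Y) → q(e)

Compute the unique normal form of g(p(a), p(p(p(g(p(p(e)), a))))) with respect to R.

p(p(a))

1. g(p(a), p(p(p(g(p(p(e)), a)))))  →  p(p(g(p(p(e)), a)))   [R6 at ε]
2. p(p(g(p(p(e)), a)))  →  p(p(a))   [R3 at 1.1]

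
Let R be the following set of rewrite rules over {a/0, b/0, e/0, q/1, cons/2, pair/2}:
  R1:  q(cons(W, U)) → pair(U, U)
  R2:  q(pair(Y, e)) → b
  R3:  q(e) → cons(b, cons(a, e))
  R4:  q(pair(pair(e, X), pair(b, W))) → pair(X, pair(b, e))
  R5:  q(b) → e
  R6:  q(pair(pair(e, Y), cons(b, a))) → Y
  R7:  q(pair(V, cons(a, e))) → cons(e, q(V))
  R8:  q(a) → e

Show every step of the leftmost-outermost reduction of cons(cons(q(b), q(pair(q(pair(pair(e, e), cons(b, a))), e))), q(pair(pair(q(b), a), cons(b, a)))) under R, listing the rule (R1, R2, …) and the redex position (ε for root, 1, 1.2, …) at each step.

cons(cons(e, b), a)

1. cons(cons(q(b), q(pair(q(pair(pair(e, e), cons(b, a))), e))), q(pair(pair(q(b), a), cons(b, a))))  →  cons(cons(e, q(pair(q(pair(pair(e, e), cons(b, a))), e))), q(pair(pair(q(b), a), cons(b, a))))   [R5 at 1.1]
2. cons(cons(e, q(pair(q(pair(pair(e, e), cons(b, a))), e))), q(pair(pair(q(b), a), cons(b, a))))  →  cons(cons(e, b), q(pair(pair(q(b), a), cons(b, a))))   [R2 at 1.2]
3. cons(cons(e, b), q(pair(pair(q(b), a), cons(b, a))))  →  cons(cons(e, b), q(pair(pair(e, a), cons(b, a))))   [R5 at 2.1.1.1]
4. cons(cons(e, b), q(pair(pair(e, a), cons(b, a))))  →  cons(cons(e, b), a)   [R6 at 2]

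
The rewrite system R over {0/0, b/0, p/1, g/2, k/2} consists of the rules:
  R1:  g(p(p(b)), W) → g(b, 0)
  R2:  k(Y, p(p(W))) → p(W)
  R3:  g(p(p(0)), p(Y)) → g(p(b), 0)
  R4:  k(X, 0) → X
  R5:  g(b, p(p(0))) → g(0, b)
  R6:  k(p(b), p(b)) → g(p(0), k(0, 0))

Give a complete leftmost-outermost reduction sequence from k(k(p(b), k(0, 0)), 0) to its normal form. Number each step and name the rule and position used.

1. k(k(p(b), k(0, 0)), 0)  →  k(p(b), k(0, 0))   [R4 at ε]
2. k(p(b), k(0, 0))  →  k(p(b), 0)   [R4 at 2]
3. k(p(b), 0)  →  p(b)   [R4 at ε]

p(b)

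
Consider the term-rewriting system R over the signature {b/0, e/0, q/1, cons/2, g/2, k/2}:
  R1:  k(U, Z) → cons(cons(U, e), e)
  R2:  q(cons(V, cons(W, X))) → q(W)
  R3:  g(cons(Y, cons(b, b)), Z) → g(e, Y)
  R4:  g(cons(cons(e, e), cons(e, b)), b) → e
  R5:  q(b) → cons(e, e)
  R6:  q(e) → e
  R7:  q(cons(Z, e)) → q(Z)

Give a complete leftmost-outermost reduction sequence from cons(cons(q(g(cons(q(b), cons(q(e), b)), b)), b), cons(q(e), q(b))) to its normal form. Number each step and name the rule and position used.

1. cons(cons(q(g(cons(q(b), cons(q(e), b)), b)), b), cons(q(e), q(b)))  →  cons(cons(q(g(cons(cons(e, e), cons(q(e), b)), b)), b), cons(q(e), q(b)))   [R5 at 1.1.1.1.1]
2. cons(cons(q(g(cons(cons(e, e), cons(q(e), b)), b)), b), cons(q(e), q(b)))  →  cons(cons(q(g(cons(cons(e, e), cons(e, b)), b)), b), cons(q(e), q(b)))   [R6 at 1.1.1.1.2.1]
3. cons(cons(q(g(cons(cons(e, e), cons(e, b)), b)), b), cons(q(e), q(b)))  →  cons(cons(q(e), b), cons(q(e), q(b)))   [R4 at 1.1.1]
4. cons(cons(q(e), b), cons(q(e), q(b)))  →  cons(cons(e, b), cons(q(e), q(b)))   [R6 at 1.1]
5. cons(cons(e, b), cons(q(e), q(b)))  →  cons(cons(e, b), cons(e, q(b)))   [R6 at 2.1]
6. cons(cons(e, b), cons(e, q(b)))  →  cons(cons(e, b), cons(e, cons(e, e)))   [R5 at 2.2]

cons(cons(e, b), cons(e, cons(e, e)))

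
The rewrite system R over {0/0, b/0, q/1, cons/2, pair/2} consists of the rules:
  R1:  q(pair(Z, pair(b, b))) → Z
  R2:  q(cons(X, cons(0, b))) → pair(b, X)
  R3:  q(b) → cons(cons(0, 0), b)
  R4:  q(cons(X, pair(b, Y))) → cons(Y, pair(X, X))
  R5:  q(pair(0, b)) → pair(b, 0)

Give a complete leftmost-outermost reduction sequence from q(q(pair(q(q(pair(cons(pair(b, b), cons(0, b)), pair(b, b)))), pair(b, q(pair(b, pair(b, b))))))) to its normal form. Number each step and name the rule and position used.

b

1. q(q(pair(q(q(pair(cons(pair(b, b), cons(0, b)), pair(b, b)))), pair(b, q(pair(b, pair(b, b)))))))  →  q(q(pair(q(cons(pair(b, b), cons(0, b))), pair(b, q(pair(b, pair(b, b)))))))   [R1 at 1.1.1.1]
2. q(q(pair(q(cons(pair(b, b), cons(0, b))), pair(b, q(pair(b, pair(b, b)))))))  →  q(q(pair(pair(b, pair(b, b)), pair(b, q(pair(b, pair(b, b)))))))   [R2 at 1.1.1]
3. q(q(pair(pair(b, pair(b, b)), pair(b, q(pair(b, pair(b, b)))))))  →  q(q(pair(pair(b, pair(b, b)), pair(b, b))))   [R1 at 1.1.2.2]
4. q(q(pair(pair(b, pair(b, b)), pair(b, b))))  →  q(pair(b, pair(b, b)))   [R1 at 1]
5. q(pair(b, pair(b, b)))  →  b   [R1 at ε]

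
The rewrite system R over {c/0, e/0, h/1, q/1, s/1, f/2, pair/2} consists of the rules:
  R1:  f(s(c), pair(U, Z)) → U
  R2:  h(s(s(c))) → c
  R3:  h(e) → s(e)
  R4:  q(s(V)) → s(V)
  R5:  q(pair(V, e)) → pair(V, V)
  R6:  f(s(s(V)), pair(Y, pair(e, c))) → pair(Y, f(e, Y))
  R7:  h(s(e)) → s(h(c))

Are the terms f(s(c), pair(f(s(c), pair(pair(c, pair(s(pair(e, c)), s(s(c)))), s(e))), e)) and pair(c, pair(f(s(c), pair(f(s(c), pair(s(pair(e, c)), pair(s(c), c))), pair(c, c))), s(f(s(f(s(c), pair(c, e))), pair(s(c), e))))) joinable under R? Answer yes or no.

Reduce t₁ = f(s(c), pair(f(s(c), pair(pair(c, pair(s(pair(e, c)), s(s(c)))), s(e))), e)):
1. f(s(c), pair(f(s(c), pair(pair(c, pair(s(pair(e, c)), s(s(c)))), s(e))), e))  →  f(s(c), pair(pair(c, pair(s(pair(e, c)), s(s(c)))), s(e)))   [R1 at ε]
2. f(s(c), pair(pair(c, pair(s(pair(e, c)), s(s(c)))), s(e)))  →  pair(c, pair(s(pair(e, c)), s(s(c))))   [R1 at ε]

Reduce t₂ = pair(c, pair(f(s(c), pair(f(s(c), pair(s(pair(e, c)), pair(s(c), c))), pair(c, c))), s(f(s(f(s(c), pair(c, e))), pair(s(c), e))))):
1. pair(c, pair(f(s(c), pair(f(s(c), pair(s(pair(e, c)), pair(s(c), c))), pair(c, c))), s(f(s(f(s(c), pair(c, e))), pair(s(c), e)))))  →  pair(c, pair(f(s(c), pair(s(pair(e, c)), pair(s(c), c))), s(f(s(f(s(c), pair(c, e))), pair(s(c), e)))))   [R1 at 2.1]
2. pair(c, pair(f(s(c), pair(s(pair(e, c)), pair(s(c), c))), s(f(s(f(s(c), pair(c, e))), pair(s(c), e)))))  →  pair(c, pair(s(pair(e, c)), s(f(s(f(s(c), pair(c, e))), pair(s(c), e)))))   [R1 at 2.1]
3. pair(c, pair(s(pair(e, c)), s(f(s(f(s(c), pair(c, e))), pair(s(c), e)))))  →  pair(c, pair(s(pair(e, c)), s(f(s(c), pair(s(c), e)))))   [R1 at 2.2.1.1.1]
4. pair(c, pair(s(pair(e, c)), s(f(s(c), pair(s(c), e)))))  →  pair(c, pair(s(pair(e, c)), s(s(c))))   [R1 at 2.2.1]

yes — NF(t₁) = pair(c, pair(s(pair(e, c)), s(s(c)))), NF(t₂) = pair(c, pair(s(pair(e, c)), s(s(c))))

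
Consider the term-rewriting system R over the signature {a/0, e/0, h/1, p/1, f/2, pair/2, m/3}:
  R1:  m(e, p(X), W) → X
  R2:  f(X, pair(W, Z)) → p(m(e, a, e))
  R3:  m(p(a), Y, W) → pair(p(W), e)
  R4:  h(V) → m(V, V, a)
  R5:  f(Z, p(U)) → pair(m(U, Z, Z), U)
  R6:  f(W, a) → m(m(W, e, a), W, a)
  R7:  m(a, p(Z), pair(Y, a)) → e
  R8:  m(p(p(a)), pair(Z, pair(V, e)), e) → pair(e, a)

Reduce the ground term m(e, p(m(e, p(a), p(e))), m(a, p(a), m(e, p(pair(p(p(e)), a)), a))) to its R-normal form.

a

1. m(e, p(m(e, p(a), p(e))), m(a, p(a), m(e, p(pair(p(p(e)), a)), a)))  →  m(e, p(a), p(e))   [R1 at ε]
2. m(e, p(a), p(e))  →  a   [R1 at ε]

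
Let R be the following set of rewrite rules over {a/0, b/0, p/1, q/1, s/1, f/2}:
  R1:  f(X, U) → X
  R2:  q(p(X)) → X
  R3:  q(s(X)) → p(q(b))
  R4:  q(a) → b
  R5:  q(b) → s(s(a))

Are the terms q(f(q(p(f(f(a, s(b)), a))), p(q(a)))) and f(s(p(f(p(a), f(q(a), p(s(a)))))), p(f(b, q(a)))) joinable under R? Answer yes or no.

no — NF(t₁) = b, NF(t₂) = s(p(p(a)))

Reduce t₁ = q(f(q(p(f(f(a, s(b)), a))), p(q(a)))):
1. q(f(q(p(f(f(a, s(b)), a))), p(q(a))))  →  q(q(p(f(f(a, s(b)), a))))   [R1 at 1]
2. q(q(p(f(f(a, s(b)), a))))  →  q(f(f(a, s(b)), a))   [R2 at 1]
3. q(f(f(a, s(b)), a))  →  q(f(a, s(b)))   [R1 at 1]
4. q(f(a, s(b)))  →  q(a)   [R1 at 1]
5. q(a)  →  b   [R4 at ε]

Reduce t₂ = f(s(p(f(p(a), f(q(a), p(s(a)))))), p(f(b, q(a)))):
1. f(s(p(f(p(a), f(q(a), p(s(a)))))), p(f(b, q(a))))  →  s(p(f(p(a), f(q(a), p(s(a))))))   [R1 at ε]
2. s(p(f(p(a), f(q(a), p(s(a))))))  →  s(p(p(a)))   [R1 at 1.1]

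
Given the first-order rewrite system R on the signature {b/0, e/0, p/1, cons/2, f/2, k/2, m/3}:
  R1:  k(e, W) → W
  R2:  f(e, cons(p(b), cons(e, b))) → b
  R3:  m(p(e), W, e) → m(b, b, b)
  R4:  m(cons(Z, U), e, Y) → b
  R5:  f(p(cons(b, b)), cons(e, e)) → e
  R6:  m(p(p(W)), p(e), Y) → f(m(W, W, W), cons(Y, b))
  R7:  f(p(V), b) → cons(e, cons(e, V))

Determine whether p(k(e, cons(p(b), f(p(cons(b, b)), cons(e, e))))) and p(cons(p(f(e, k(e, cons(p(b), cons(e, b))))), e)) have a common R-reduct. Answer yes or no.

Reduce t₁ = p(k(e, cons(p(b), f(p(cons(b, b)), cons(e, e))))):
1. p(k(e, cons(p(b), f(p(cons(b, b)), cons(e, e)))))  →  p(cons(p(b), f(p(cons(b, b)), cons(e, e))))   [R1 at 1]
2. p(cons(p(b), f(p(cons(b, b)), cons(e, e))))  →  p(cons(p(b), e))   [R5 at 1.2]

Reduce t₂ = p(cons(p(f(e, k(e, cons(p(b), cons(e, b))))), e)):
1. p(cons(p(f(e, k(e, cons(p(b), cons(e, b))))), e))  →  p(cons(p(f(e, cons(p(b), cons(e, b)))), e))   [R1 at 1.1.1.2]
2. p(cons(p(f(e, cons(p(b), cons(e, b)))), e))  →  p(cons(p(b), e))   [R2 at 1.1.1]

yes — NF(t₁) = p(cons(p(b), e)), NF(t₂) = p(cons(p(b), e))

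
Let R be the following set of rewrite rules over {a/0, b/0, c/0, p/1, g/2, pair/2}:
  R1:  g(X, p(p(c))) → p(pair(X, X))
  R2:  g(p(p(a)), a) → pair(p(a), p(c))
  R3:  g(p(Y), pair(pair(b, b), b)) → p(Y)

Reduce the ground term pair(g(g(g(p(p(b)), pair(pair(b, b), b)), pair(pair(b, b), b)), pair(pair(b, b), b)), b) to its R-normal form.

1. pair(g(g(g(p(p(b)), pair(pair(b, b), b)), pair(pair(b, b), b)), pair(pair(b, b), b)), b)  →  pair(g(g(p(p(b)), pair(pair(b, b), b)), pair(pair(b, b), b)), b)   [R3 at 1.1.1]
2. pair(g(g(p(p(b)), pair(pair(b, b), b)), pair(pair(b, b), b)), b)  →  pair(g(p(p(b)), pair(pair(b, b), b)), b)   [R3 at 1.1]
3. pair(g(p(p(b)), pair(pair(b, b), b)), b)  →  pair(p(p(b)), b)   [R3 at 1]

pair(p(p(b)), b)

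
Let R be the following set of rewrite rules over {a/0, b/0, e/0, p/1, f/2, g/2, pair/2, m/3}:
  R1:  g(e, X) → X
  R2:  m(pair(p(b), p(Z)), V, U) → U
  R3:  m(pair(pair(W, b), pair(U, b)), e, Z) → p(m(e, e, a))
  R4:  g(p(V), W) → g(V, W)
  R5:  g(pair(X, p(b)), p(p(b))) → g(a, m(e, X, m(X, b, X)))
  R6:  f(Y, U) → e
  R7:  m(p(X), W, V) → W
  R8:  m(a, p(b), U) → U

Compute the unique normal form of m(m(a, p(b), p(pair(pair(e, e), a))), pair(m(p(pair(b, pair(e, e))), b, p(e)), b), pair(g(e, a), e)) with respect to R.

1. m(m(a, p(b), p(pair(pair(e, e), a))), pair(m(p(pair(b, pair(e, e))), b, p(e)), b), pair(g(e, a), e))  →  m(p(pair(pair(e, e), a)), pair(m(p(pair(b, pair(e, e))), b, p(e)), b), pair(g(e, a), e))   [R8 at 1]
2. m(p(pair(pair(e, e), a)), pair(m(p(pair(b, pair(e, e))), b, p(e)), b), pair(g(e, a), e))  →  pair(m(p(pair(b, pair(e, e))), b, p(e)), b)   [R7 at ε]
3. pair(m(p(pair(b, pair(e, e))), b, p(e)), b)  →  pair(b, b)   [R7 at 1]

pair(b, b)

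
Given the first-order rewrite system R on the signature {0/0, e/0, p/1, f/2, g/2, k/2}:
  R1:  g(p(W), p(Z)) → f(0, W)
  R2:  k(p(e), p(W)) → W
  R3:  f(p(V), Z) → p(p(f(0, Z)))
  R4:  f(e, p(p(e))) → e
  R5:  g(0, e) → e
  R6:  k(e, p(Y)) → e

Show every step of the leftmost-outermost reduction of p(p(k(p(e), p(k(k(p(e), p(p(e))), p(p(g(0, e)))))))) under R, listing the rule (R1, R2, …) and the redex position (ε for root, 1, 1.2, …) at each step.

p(p(p(e)))

1. p(p(k(p(e), p(k(k(p(e), p(p(e))), p(p(g(0, e))))))))  →  p(p(k(k(p(e), p(p(e))), p(p(g(0, e))))))   [R2 at 1.1]
2. p(p(k(k(p(e), p(p(e))), p(p(g(0, e))))))  →  p(p(k(p(e), p(p(g(0, e))))))   [R2 at 1.1.1]
3. p(p(k(p(e), p(p(g(0, e))))))  →  p(p(p(g(0, e))))   [R2 at 1.1]
4. p(p(p(g(0, e))))  →  p(p(p(e)))   [R5 at 1.1.1]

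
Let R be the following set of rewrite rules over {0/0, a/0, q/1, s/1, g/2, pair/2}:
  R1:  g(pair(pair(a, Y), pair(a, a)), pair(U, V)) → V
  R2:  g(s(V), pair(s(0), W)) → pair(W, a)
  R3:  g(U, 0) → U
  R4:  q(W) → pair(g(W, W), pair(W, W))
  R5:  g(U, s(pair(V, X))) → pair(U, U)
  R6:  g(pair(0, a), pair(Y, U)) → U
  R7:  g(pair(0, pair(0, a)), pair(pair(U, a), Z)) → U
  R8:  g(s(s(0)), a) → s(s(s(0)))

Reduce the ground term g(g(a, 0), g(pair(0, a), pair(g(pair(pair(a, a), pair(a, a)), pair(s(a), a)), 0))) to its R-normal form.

1. g(g(a, 0), g(pair(0, a), pair(g(pair(pair(a, a), pair(a, a)), pair(s(a), a)), 0)))  →  g(a, g(pair(0, a), pair(g(pair(pair(a, a), pair(a, a)), pair(s(a), a)), 0)))   [R3 at 1]
2. g(a, g(pair(0, a), pair(g(pair(pair(a, a), pair(a, a)), pair(s(a), a)), 0)))  →  g(a, 0)   [R6 at 2]
3. g(a, 0)  →  a   [R3 at ε]

a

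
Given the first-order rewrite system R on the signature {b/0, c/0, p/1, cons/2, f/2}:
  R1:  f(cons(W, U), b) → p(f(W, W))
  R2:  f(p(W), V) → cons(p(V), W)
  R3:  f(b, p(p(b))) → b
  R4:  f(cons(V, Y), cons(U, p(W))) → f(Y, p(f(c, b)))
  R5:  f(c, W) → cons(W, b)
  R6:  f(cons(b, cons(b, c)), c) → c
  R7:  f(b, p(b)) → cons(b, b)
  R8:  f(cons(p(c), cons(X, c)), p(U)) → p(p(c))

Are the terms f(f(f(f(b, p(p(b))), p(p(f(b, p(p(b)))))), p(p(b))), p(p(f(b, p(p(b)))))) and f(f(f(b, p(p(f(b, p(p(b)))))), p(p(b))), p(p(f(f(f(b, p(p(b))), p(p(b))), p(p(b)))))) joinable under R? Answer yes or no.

yes — NF(t₁) = b, NF(t₂) = b

Reduce t₁ = f(f(f(f(b, p(p(b))), p(p(f(b, p(p(b)))))), p(p(b))), p(p(f(b, p(p(b)))))):
1. f(f(f(f(b, p(p(b))), p(p(f(b, p(p(b)))))), p(p(b))), p(p(f(b, p(p(b))))))  →  f(f(f(b, p(p(f(b, p(p(b)))))), p(p(b))), p(p(f(b, p(p(b))))))   [R3 at 1.1.1]
2. f(f(f(b, p(p(f(b, p(p(b)))))), p(p(b))), p(p(f(b, p(p(b))))))  →  f(f(f(b, p(p(b))), p(p(b))), p(p(f(b, p(p(b))))))   [R3 at 1.1.2.1.1]
3. f(f(f(b, p(p(b))), p(p(b))), p(p(f(b, p(p(b))))))  →  f(f(b, p(p(b))), p(p(f(b, p(p(b))))))   [R3 at 1.1]
4. f(f(b, p(p(b))), p(p(f(b, p(p(b))))))  →  f(b, p(p(f(b, p(p(b))))))   [R3 at 1]
5. f(b, p(p(f(b, p(p(b))))))  →  f(b, p(p(b)))   [R3 at 2.1.1]
6. f(b, p(p(b)))  →  b   [R3 at ε]

Reduce t₂ = f(f(f(b, p(p(f(b, p(p(b)))))), p(p(b))), p(p(f(f(f(b, p(p(b))), p(p(b))), p(p(b)))))):
1. f(f(f(b, p(p(f(b, p(p(b)))))), p(p(b))), p(p(f(f(f(b, p(p(b))), p(p(b))), p(p(b))))))  →  f(f(f(b, p(p(b))), p(p(b))), p(p(f(f(f(b, p(p(b))), p(p(b))), p(p(b))))))   [R3 at 1.1.2.1.1]
2. f(f(f(b, p(p(b))), p(p(b))), p(p(f(f(f(b, p(p(b))), p(p(b))), p(p(b))))))  →  f(f(b, p(p(b))), p(p(f(f(f(b, p(p(b))), p(p(b))), p(p(b))))))   [R3 at 1.1]
3. f(f(b, p(p(b))), p(p(f(f(f(b, p(p(b))), p(p(b))), p(p(b))))))  →  f(b, p(p(f(f(f(b, p(p(b))), p(p(b))), p(p(b))))))   [R3 at 1]
4. f(b, p(p(f(f(f(b, p(p(b))), p(p(b))), p(p(b))))))  →  f(b, p(p(f(f(b, p(p(b))), p(p(b))))))   [R3 at 2.1.1.1.1]
5. f(b, p(p(f(f(b, p(p(b))), p(p(b))))))  →  f(b, p(p(f(b, p(p(b))))))   [R3 at 2.1.1.1]
6. f(b, p(p(f(b, p(p(b))))))  →  f(b, p(p(b)))   [R3 at 2.1.1]
7. f(b, p(p(b)))  →  b   [R3 at ε]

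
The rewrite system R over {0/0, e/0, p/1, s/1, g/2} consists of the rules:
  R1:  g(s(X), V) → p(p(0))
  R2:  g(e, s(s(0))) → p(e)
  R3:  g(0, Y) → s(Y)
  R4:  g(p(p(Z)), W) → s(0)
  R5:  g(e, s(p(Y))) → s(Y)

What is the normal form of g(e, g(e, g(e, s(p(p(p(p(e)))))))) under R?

s(p(e))

1. g(e, g(e, g(e, s(p(p(p(p(e))))))))  →  g(e, g(e, s(p(p(p(e))))))   [R5 at 2.2]
2. g(e, g(e, s(p(p(p(e))))))  →  g(e, s(p(p(e))))   [R5 at 2]
3. g(e, s(p(p(e))))  →  s(p(e))   [R5 at ε]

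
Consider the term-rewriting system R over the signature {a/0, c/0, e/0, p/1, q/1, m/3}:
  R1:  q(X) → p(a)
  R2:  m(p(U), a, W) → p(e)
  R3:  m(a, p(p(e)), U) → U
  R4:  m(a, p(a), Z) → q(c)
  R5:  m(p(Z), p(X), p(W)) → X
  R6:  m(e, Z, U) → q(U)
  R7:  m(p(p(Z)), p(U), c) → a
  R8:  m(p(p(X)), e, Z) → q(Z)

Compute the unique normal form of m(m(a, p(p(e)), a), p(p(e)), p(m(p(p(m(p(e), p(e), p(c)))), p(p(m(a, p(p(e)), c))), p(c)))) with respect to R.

1. m(m(a, p(p(e)), a), p(p(e)), p(m(p(p(m(p(e), p(e), p(c)))), p(p(m(a, p(p(e)), c))), p(c))))  →  m(a, p(p(e)), p(m(p(p(m(p(e), p(e), p(c)))), p(p(m(a, p(p(e)), c))), p(c))))   [R3 at 1]
2. m(a, p(p(e)), p(m(p(p(m(p(e), p(e), p(c)))), p(p(m(a, p(p(e)), c))), p(c))))  →  p(m(p(p(m(p(e), p(e), p(c)))), p(p(m(a, p(p(e)), c))), p(c)))   [R3 at ε]
3. p(m(p(p(m(p(e), p(e), p(c)))), p(p(m(a, p(p(e)), c))), p(c)))  →  p(p(m(a, p(p(e)), c)))   [R5 at 1]
4. p(p(m(a, p(p(e)), c)))  →  p(p(c))   [R3 at 1.1]

p(p(c))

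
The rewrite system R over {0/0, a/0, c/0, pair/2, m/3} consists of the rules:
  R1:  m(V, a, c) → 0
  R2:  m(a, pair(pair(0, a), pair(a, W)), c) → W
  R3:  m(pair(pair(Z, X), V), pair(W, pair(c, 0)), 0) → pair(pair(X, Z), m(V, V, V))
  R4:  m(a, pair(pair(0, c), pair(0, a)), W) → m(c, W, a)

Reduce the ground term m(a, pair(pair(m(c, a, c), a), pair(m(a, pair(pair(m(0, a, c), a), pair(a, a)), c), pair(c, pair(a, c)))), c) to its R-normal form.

1. m(a, pair(pair(m(c, a, c), a), pair(m(a, pair(pair(m(0, a, c), a), pair(a, a)), c), pair(c, pair(a, c)))), c)  →  m(a, pair(pair(0, a), pair(m(a, pair(pair(m(0, a, c), a), pair(a, a)), c), pair(c, pair(a, c)))), c)   [R1 at 2.1.1]
2. m(a, pair(pair(0, a), pair(m(a, pair(pair(m(0, a, c), a), pair(a, a)), c), pair(c, pair(a, c)))), c)  →  m(a, pair(pair(0, a), pair(m(a, pair(pair(0, a), pair(a, a)), c), pair(c, pair(a, c)))), c)   [R1 at 2.2.1.2.1.1]
3. m(a, pair(pair(0, a), pair(m(a, pair(pair(0, a), pair(a, a)), c), pair(c, pair(a, c)))), c)  →  m(a, pair(pair(0, a), pair(a, pair(c, pair(a, c)))), c)   [R2 at 2.2.1]
4. m(a, pair(pair(0, a), pair(a, pair(c, pair(a, c)))), c)  →  pair(c, pair(a, c))   [R2 at ε]

pair(c, pair(a, c))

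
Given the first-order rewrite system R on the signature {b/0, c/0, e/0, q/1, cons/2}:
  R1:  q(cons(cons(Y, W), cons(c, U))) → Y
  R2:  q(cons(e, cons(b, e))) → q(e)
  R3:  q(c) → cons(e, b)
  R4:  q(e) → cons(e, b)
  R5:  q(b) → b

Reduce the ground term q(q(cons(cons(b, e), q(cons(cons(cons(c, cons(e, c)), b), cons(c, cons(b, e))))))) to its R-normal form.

b

1. q(q(cons(cons(b, e), q(cons(cons(cons(c, cons(e, c)), b), cons(c, cons(b, e)))))))  →  q(q(cons(cons(b, e), cons(c, cons(e, c)))))   [R1 at 1.1.2]
2. q(q(cons(cons(b, e), cons(c, cons(e, c)))))  →  q(b)   [R1 at 1]
3. q(b)  →  b   [R5 at ε]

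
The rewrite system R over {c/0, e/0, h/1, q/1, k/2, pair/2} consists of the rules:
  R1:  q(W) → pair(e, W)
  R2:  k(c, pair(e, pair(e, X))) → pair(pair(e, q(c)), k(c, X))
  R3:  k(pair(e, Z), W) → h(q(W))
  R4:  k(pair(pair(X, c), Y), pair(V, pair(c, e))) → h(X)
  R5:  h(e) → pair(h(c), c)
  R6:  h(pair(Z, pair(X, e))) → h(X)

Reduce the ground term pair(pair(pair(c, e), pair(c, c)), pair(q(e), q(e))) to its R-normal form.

1. pair(pair(pair(c, e), pair(c, c)), pair(q(e), q(e)))  →  pair(pair(pair(c, e), pair(c, c)), pair(pair(e, e), q(e)))   [R1 at 2.1]
2. pair(pair(pair(c, e), pair(c, c)), pair(pair(e, e), q(e)))  →  pair(pair(pair(c, e), pair(c, c)), pair(pair(e, e), pair(e, e)))   [R1 at 2.2]

pair(pair(pair(c, e), pair(c, c)), pair(pair(e, e), pair(e, e)))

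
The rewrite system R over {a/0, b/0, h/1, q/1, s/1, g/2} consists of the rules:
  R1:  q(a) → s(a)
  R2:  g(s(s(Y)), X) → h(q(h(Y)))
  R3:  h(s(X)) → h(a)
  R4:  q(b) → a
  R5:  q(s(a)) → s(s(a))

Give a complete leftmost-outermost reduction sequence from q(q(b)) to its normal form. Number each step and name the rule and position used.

1. q(q(b))  →  q(a)   [R4 at 1]
2. q(a)  →  s(a)   [R1 at ε]

s(a)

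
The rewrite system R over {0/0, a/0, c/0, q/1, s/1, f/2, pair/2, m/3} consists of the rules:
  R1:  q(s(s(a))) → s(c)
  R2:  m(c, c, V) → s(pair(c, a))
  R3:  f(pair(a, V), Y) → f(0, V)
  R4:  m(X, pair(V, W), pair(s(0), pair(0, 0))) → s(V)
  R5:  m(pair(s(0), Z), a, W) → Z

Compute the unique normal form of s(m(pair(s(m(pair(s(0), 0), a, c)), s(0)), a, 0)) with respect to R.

1. s(m(pair(s(m(pair(s(0), 0), a, c)), s(0)), a, 0))  →  s(m(pair(s(0), s(0)), a, 0))   [R5 at 1.1.1.1]
2. s(m(pair(s(0), s(0)), a, 0))  →  s(s(0))   [R5 at 1]

s(s(0))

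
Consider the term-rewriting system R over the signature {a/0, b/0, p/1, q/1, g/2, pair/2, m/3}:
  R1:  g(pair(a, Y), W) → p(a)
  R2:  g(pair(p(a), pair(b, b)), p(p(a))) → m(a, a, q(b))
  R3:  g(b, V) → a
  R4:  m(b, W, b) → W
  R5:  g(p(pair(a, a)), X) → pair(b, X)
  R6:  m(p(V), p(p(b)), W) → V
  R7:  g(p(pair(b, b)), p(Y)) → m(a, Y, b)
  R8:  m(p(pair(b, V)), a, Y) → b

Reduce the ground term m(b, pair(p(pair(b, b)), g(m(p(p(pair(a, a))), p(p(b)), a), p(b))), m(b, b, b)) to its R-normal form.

1. m(b, pair(p(pair(b, b)), g(m(p(p(pair(a, a))), p(p(b)), a), p(b))), m(b, b, b))  →  m(b, pair(p(pair(b, b)), g(p(pair(a, a)), p(b))), m(b, b, b))   [R6 at 2.2.1]
2. m(b, pair(p(pair(b, b)), g(p(pair(a, a)), p(b))), m(b, b, b))  →  m(b, pair(p(pair(b, b)), pair(b, p(b))), m(b, b, b))   [R5 at 2.2]
3. m(b, pair(p(pair(b, b)), pair(b, p(b))), m(b, b, b))  →  m(b, pair(p(pair(b, b)), pair(b, p(b))), b)   [R4 at 3]
4. m(b, pair(p(pair(b, b)), pair(b, p(b))), b)  →  pair(p(pair(b, b)), pair(b, p(b)))   [R4 at ε]

pair(p(pair(b, b)), pair(b, p(b)))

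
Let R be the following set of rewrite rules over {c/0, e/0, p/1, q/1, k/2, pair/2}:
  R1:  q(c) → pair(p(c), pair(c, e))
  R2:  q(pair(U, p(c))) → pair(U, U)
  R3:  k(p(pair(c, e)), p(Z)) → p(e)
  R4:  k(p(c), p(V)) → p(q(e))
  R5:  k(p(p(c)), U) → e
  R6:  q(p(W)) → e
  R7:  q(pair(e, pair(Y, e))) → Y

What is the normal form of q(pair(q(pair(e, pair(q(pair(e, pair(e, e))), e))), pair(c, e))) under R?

c

1. q(pair(q(pair(e, pair(q(pair(e, pair(e, e))), e))), pair(c, e)))  →  q(pair(q(pair(e, pair(e, e))), pair(c, e)))   [R7 at 1.1]
2. q(pair(q(pair(e, pair(e, e))), pair(c, e)))  →  q(pair(e, pair(c, e)))   [R7 at 1.1]
3. q(pair(e, pair(c, e)))  →  c   [R7 at ε]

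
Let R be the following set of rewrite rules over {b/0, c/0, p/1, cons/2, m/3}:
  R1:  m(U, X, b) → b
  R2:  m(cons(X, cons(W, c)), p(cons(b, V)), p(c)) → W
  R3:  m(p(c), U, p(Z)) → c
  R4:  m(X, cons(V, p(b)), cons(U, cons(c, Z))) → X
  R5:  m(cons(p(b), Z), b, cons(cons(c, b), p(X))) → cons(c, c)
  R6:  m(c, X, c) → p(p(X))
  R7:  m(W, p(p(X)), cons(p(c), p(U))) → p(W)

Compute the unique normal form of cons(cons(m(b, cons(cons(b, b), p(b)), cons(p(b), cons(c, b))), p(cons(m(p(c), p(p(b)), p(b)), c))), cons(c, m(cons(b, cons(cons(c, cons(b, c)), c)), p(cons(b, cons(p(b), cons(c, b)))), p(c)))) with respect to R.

1. cons(cons(m(b, cons(cons(b, b), p(b)), cons(p(b), cons(c, b))), p(cons(m(p(c), p(p(b)), p(b)), c))), cons(c, m(cons(b, cons(cons(c, cons(b, c)), c)), p(cons(b, cons(p(b), cons(c, b)))), p(c))))  →  cons(cons(b, p(cons(m(p(c), p(p(b)), p(b)), c))), cons(c, m(cons(b, cons(cons(c, cons(b, c)), c)), p(cons(b, cons(p(b), cons(c, b)))), p(c))))   [R4 at 1.1]
2. cons(cons(b, p(cons(m(p(c), p(p(b)), p(b)), c))), cons(c, m(cons(b, cons(cons(c, cons(b, c)), c)), p(cons(b, cons(p(b), cons(c, b)))), p(c))))  →  cons(cons(b, p(cons(c, c))), cons(c, m(cons(b, cons(cons(c, cons(b, c)), c)), p(cons(b, cons(p(b), cons(c, b)))), p(c))))   [R3 at 1.2.1.1]
3. cons(cons(b, p(cons(c, c))), cons(c, m(cons(b, cons(cons(c, cons(b, c)), c)), p(cons(b, cons(p(b), cons(c, b)))), p(c))))  →  cons(cons(b, p(cons(c, c))), cons(c, cons(c, cons(b, c))))   [R2 at 2.2]

cons(cons(b, p(cons(c, c))), cons(c, cons(c, cons(b, c))))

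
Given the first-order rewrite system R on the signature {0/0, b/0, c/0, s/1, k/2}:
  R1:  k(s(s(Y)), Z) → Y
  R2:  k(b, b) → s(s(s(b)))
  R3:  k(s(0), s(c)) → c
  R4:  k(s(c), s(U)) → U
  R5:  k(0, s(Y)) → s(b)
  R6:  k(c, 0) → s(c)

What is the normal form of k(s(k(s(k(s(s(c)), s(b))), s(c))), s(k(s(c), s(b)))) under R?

b

1. k(s(k(s(k(s(s(c)), s(b))), s(c))), s(k(s(c), s(b))))  →  k(s(k(s(c), s(c))), s(k(s(c), s(b))))   [R1 at 1.1.1.1]
2. k(s(k(s(c), s(c))), s(k(s(c), s(b))))  →  k(s(c), s(k(s(c), s(b))))   [R4 at 1.1]
3. k(s(c), s(k(s(c), s(b))))  →  k(s(c), s(b))   [R4 at ε]
4. k(s(c), s(b))  →  b   [R4 at ε]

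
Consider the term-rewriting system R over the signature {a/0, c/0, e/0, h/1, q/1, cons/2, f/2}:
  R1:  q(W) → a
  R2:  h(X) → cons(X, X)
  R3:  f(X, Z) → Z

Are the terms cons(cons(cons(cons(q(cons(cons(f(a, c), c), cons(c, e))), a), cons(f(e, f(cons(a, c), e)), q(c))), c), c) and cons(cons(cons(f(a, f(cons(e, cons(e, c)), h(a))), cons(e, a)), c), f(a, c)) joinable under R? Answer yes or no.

yes — NF(t₁) = cons(cons(cons(cons(a, a), cons(e, a)), c), c), NF(t₂) = cons(cons(cons(cons(a, a), cons(e, a)), c), c)

Reduce t₁ = cons(cons(cons(cons(q(cons(cons(f(a, c), c), cons(c, e))), a), cons(f(e, f(cons(a, c), e)), q(c))), c), c):
1. cons(cons(cons(cons(q(cons(cons(f(a, c), c), cons(c, e))), a), cons(f(e, f(cons(a, c), e)), q(c))), c), c)  →  cons(cons(cons(cons(a, a), cons(f(e, f(cons(a, c), e)), q(c))), c), c)   [R1 at 1.1.1.1]
2. cons(cons(cons(cons(a, a), cons(f(e, f(cons(a, c), e)), q(c))), c), c)  →  cons(cons(cons(cons(a, a), cons(f(cons(a, c), e), q(c))), c), c)   [R3 at 1.1.2.1]
3. cons(cons(cons(cons(a, a), cons(f(cons(a, c), e), q(c))), c), c)  →  cons(cons(cons(cons(a, a), cons(e, q(c))), c), c)   [R3 at 1.1.2.1]
4. cons(cons(cons(cons(a, a), cons(e, q(c))), c), c)  →  cons(cons(cons(cons(a, a), cons(e, a)), c), c)   [R1 at 1.1.2.2]

Reduce t₂ = cons(cons(cons(f(a, f(cons(e, cons(e, c)), h(a))), cons(e, a)), c), f(a, c)):
1. cons(cons(cons(f(a, f(cons(e, cons(e, c)), h(a))), cons(e, a)), c), f(a, c))  →  cons(cons(cons(f(cons(e, cons(e, c)), h(a)), cons(e, a)), c), f(a, c))   [R3 at 1.1.1]
2. cons(cons(cons(f(cons(e, cons(e, c)), h(a)), cons(e, a)), c), f(a, c))  →  cons(cons(cons(h(a), cons(e, a)), c), f(a, c))   [R3 at 1.1.1]
3. cons(cons(cons(h(a), cons(e, a)), c), f(a, c))  →  cons(cons(cons(cons(a, a), cons(e, a)), c), f(a, c))   [R2 at 1.1.1]
4. cons(cons(cons(cons(a, a), cons(e, a)), c), f(a, c))  →  cons(cons(cons(cons(a, a), cons(e, a)), c), c)   [R3 at 2]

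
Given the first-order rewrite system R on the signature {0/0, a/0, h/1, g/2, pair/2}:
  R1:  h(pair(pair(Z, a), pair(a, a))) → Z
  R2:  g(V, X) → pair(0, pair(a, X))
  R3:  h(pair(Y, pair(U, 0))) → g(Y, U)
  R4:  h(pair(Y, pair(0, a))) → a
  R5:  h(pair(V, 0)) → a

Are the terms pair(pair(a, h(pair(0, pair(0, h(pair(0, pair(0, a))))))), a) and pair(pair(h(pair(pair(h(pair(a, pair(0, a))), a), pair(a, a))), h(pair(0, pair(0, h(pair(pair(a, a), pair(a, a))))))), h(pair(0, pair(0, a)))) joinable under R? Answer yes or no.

Reduce t₁ = pair(pair(a, h(pair(0, pair(0, h(pair(0, pair(0, a))))))), a):
1. pair(pair(a, h(pair(0, pair(0, h(pair(0, pair(0, a))))))), a)  →  pair(pair(a, h(pair(0, pair(0, a)))), a)   [R4 at 1.2.1.2.2]
2. pair(pair(a, h(pair(0, pair(0, a)))), a)  →  pair(pair(a, a), a)   [R4 at 1.2]

Reduce t₂ = pair(pair(h(pair(pair(h(pair(a, pair(0, a))), a), pair(a, a))), h(pair(0, pair(0, h(pair(pair(a, a), pair(a, a))))))), h(pair(0, pair(0, a)))):
1. pair(pair(h(pair(pair(h(pair(a, pair(0, a))), a), pair(a, a))), h(pair(0, pair(0, h(pair(pair(a, a), pair(a, a))))))), h(pair(0, pair(0, a))))  →  pair(pair(h(pair(a, pair(0, a))), h(pair(0, pair(0, h(pair(pair(a, a), pair(a, a))))))), h(pair(0, pair(0, a))))   [R1 at 1.1]
2. pair(pair(h(pair(a, pair(0, a))), h(pair(0, pair(0, h(pair(pair(a, a), pair(a, a))))))), h(pair(0, pair(0, a))))  →  pair(pair(a, h(pair(0, pair(0, h(pair(pair(a, a), pair(a, a))))))), h(pair(0, pair(0, a))))   [R4 at 1.1]
3. pair(pair(a, h(pair(0, pair(0, h(pair(pair(a, a), pair(a, a))))))), h(pair(0, pair(0, a))))  →  pair(pair(a, h(pair(0, pair(0, a)))), h(pair(0, pair(0, a))))   [R1 at 1.2.1.2.2]
4. pair(pair(a, h(pair(0, pair(0, a)))), h(pair(0, pair(0, a))))  →  pair(pair(a, a), h(pair(0, pair(0, a))))   [R4 at 1.2]
5. pair(pair(a, a), h(pair(0, pair(0, a))))  →  pair(pair(a, a), a)   [R4 at 2]

yes — NF(t₁) = pair(pair(a, a), a), NF(t₂) = pair(pair(a, a), a)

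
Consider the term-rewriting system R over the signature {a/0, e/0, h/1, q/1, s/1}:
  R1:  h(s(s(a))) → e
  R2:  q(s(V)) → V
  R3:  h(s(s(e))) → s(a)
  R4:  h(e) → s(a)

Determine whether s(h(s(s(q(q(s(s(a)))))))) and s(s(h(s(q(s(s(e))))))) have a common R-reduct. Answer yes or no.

no — NF(t₁) = s(e), NF(t₂) = s(s(s(a)))

Reduce t₁ = s(h(s(s(q(q(s(s(a)))))))):
1. s(h(s(s(q(q(s(s(a))))))))  →  s(h(s(s(q(s(a))))))   [R2 at 1.1.1.1.1]
2. s(h(s(s(q(s(a))))))  →  s(h(s(s(a))))   [R2 at 1.1.1.1]
3. s(h(s(s(a))))  →  s(e)   [R1 at 1]

Reduce t₂ = s(s(h(s(q(s(s(e))))))):
1. s(s(h(s(q(s(s(e)))))))  →  s(s(h(s(s(e)))))   [R2 at 1.1.1.1]
2. s(s(h(s(s(e)))))  →  s(s(s(a)))   [R3 at 1.1]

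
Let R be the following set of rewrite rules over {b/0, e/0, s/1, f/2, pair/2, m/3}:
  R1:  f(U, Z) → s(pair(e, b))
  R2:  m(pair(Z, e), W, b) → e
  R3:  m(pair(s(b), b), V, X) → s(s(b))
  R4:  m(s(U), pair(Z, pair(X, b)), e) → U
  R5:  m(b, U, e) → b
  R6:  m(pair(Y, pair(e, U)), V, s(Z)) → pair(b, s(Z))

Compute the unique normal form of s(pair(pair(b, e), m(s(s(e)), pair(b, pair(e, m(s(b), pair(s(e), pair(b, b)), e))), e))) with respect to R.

s(pair(pair(b, e), s(e)))

1. s(pair(pair(b, e), m(s(s(e)), pair(b, pair(e, m(s(b), pair(s(e), pair(b, b)), e))), e)))  →  s(pair(pair(b, e), m(s(s(e)), pair(b, pair(e, b)), e)))   [R4 at 1.2.2.2.2]
2. s(pair(pair(b, e), m(s(s(e)), pair(b, pair(e, b)), e)))  →  s(pair(pair(b, e), s(e)))   [R4 at 1.2]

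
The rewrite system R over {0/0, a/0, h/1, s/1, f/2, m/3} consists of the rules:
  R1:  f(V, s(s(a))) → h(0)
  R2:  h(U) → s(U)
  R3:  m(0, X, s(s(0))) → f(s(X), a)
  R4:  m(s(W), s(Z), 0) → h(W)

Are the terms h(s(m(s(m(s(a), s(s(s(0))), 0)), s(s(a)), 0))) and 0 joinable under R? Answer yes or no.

no — NF(t₁) = s(s(s(s(a)))), NF(t₂) = 0

Reduce t₁ = h(s(m(s(m(s(a), s(s(s(0))), 0)), s(s(a)), 0))):
1. h(s(m(s(m(s(a), s(s(s(0))), 0)), s(s(a)), 0)))  →  s(s(m(s(m(s(a), s(s(s(0))), 0)), s(s(a)), 0)))   [R2 at ε]
2. s(s(m(s(m(s(a), s(s(s(0))), 0)), s(s(a)), 0)))  →  s(s(h(m(s(a), s(s(s(0))), 0))))   [R4 at 1.1]
3. s(s(h(m(s(a), s(s(s(0))), 0))))  →  s(s(s(m(s(a), s(s(s(0))), 0))))   [R2 at 1.1]
4. s(s(s(m(s(a), s(s(s(0))), 0))))  →  s(s(s(h(a))))   [R4 at 1.1.1]
5. s(s(s(h(a))))  →  s(s(s(s(a))))   [R2 at 1.1.1]

Reduce t₂ = 0:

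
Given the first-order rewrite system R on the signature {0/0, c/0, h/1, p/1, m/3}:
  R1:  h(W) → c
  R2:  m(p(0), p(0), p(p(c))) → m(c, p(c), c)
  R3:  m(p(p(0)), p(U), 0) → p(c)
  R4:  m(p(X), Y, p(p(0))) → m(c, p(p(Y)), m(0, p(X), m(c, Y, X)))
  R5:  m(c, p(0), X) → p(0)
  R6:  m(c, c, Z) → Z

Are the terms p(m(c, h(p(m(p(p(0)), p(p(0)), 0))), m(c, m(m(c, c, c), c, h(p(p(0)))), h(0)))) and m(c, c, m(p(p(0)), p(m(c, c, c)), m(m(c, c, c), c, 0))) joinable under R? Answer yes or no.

yes — NF(t₁) = p(c), NF(t₂) = p(c)

Reduce t₁ = p(m(c, h(p(m(p(p(0)), p(p(0)), 0))), m(c, m(m(c, c, c), c, h(p(p(0)))), h(0)))):
1. p(m(c, h(p(m(p(p(0)), p(p(0)), 0))), m(c, m(m(c, c, c), c, h(p(p(0)))), h(0))))  →  p(m(c, c, m(c, m(m(c, c, c), c, h(p(p(0)))), h(0))))   [R1 at 1.2]
2. p(m(c, c, m(c, m(m(c, c, c), c, h(p(p(0)))), h(0))))  →  p(m(c, m(m(c, c, c), c, h(p(p(0)))), h(0)))   [R6 at 1]
3. p(m(c, m(m(c, c, c), c, h(p(p(0)))), h(0)))  →  p(m(c, m(c, c, h(p(p(0)))), h(0)))   [R6 at 1.2.1]
4. p(m(c, m(c, c, h(p(p(0)))), h(0)))  →  p(m(c, h(p(p(0))), h(0)))   [R6 at 1.2]
5. p(m(c, h(p(p(0))), h(0)))  →  p(m(c, c, h(0)))   [R1 at 1.2]
6. p(m(c, c, h(0)))  →  p(h(0))   [R6 at 1]
7. p(h(0))  →  p(c)   [R1 at 1]

Reduce t₂ = m(c, c, m(p(p(0)), p(m(c, c, c)), m(m(c, c, c), c, 0))):
1. m(c, c, m(p(p(0)), p(m(c, c, c)), m(m(c, c, c), c, 0)))  →  m(p(p(0)), p(m(c, c, c)), m(m(c, c, c), c, 0))   [R6 at ε]
2. m(p(p(0)), p(m(c, c, c)), m(m(c, c, c), c, 0))  →  m(p(p(0)), p(c), m(m(c, c, c), c, 0))   [R6 at 2.1]
3. m(p(p(0)), p(c), m(m(c, c, c), c, 0))  →  m(p(p(0)), p(c), m(c, c, 0))   [R6 at 3.1]
4. m(p(p(0)), p(c), m(c, c, 0))  →  m(p(p(0)), p(c), 0)   [R6 at 3]
5. m(p(p(0)), p(c), 0)  →  p(c)   [R3 at ε]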